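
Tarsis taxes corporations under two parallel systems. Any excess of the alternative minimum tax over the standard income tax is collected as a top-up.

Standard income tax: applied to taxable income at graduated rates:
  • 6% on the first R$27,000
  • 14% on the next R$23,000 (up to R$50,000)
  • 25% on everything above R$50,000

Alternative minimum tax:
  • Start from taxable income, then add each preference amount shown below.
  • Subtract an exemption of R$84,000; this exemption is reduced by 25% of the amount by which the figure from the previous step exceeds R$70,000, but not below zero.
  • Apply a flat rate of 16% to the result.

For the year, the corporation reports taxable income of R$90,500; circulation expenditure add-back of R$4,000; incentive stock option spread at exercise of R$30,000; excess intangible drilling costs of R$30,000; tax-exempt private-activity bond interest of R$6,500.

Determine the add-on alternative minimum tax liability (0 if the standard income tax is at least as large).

Standard income tax:
  R$27,000 × 6% = R$1,620
  R$23,000 × 14% = R$3,220
  R$40,500 × 25% = R$10,125
  → R$14,965

Alternative minimum tax:
  Adjusted income: R$90,500 + R$4,000 + R$30,000 + R$30,000 + R$6,500 = R$161,000
  Exemption: R$84,000 − 25% × (R$161,000 − R$70,000) = R$84,000 − R$22,750 = R$61,250
  Base: R$161,000 − R$61,250 = R$99,750
  R$99,750 × 16% = R$15,960

Excess of alternative minimum tax over standard income tax: R$15,960 − R$14,965 = R$995.

R$995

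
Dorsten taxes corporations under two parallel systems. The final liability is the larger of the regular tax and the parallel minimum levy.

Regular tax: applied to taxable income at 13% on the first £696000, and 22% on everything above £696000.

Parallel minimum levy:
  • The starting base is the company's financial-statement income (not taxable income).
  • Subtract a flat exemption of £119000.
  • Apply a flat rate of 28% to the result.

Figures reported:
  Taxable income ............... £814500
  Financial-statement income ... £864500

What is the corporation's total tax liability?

Parallel minimum levy:
  Base (financial-statement income): £864500
  Less exemption £119000 → base £745500
  £745500 × 28% = £208740

Regular tax:
  £696000 × 13% = £90480
  £118500 × 22% = £26070
  → £116550

£208740 > £116550, so the parallel minimum levy is the binding amount.

£208740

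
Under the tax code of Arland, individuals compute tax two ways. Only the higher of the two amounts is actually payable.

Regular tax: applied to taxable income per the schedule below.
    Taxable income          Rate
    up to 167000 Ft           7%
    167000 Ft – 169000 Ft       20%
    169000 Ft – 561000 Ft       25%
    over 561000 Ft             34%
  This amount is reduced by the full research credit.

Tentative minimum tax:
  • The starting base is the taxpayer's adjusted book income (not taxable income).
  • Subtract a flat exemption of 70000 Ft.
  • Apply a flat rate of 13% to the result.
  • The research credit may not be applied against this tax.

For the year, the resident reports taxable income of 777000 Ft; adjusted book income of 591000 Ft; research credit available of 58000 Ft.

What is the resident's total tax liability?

125530 Ft

Regular tax:
  167000 Ft × 7% = 11690 Ft
  2000 Ft × 20% = 400 Ft
  392000 Ft × 25% = 98000 Ft
  216000 Ft × 34% = 73440 Ft
  → 183530 Ft
  Less research credit 58000 Ft → 125530 Ft

Tentative minimum tax:
  Base (adjusted book income): 591000 Ft
  Less exemption 70000 Ft → base 521000 Ft
  521000 Ft × 13% = 67730 Ft

125530 Ft > 67730 Ft, so the regular tax governs.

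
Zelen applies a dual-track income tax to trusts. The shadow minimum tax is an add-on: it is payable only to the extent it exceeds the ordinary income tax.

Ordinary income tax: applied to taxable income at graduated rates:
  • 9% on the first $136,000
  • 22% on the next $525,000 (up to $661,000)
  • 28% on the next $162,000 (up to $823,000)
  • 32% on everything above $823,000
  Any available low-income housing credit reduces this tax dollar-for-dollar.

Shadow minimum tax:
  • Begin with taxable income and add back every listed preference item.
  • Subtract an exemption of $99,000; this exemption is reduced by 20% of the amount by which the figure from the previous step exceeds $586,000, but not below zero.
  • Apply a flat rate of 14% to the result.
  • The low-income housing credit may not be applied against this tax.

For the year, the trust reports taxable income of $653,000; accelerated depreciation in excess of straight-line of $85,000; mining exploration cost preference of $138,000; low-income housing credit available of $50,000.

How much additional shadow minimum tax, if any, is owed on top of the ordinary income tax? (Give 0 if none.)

$40,920

Ordinary income tax:
  $136,000 × 9% = $12,240
  $517,000 × 22% = $113,740
  → $125,980
  Less low-income housing credit $50,000 → $75,980

Shadow minimum tax:
  Adjusted income: $653,000 + $85,000 + $138,000 = $876,000
  Exemption: $99,000 − 20% × ($876,000 − $586,000) = $99,000 − $58,000 = $41,000
  Base: $876,000 − $41,000 = $835,000
  $835,000 × 14% = $116,900

Excess of shadow minimum tax over ordinary income tax: $116,900 − $75,980 = $40,920.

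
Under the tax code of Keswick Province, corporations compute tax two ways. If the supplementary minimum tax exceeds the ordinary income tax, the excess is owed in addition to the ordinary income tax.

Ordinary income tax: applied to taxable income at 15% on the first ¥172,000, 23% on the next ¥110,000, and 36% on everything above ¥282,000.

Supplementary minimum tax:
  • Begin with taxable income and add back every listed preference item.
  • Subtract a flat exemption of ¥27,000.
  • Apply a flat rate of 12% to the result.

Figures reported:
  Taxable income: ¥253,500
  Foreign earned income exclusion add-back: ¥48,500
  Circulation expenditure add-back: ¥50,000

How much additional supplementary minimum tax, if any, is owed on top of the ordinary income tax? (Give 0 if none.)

Ordinary income tax:
  ¥172,000 × 15% = ¥25,800
  ¥81,500 × 23% = ¥18,745
  → ¥44,545

Supplementary minimum tax:
  Adjusted income: ¥253,500 + ¥48,500 + ¥50,000 = ¥352,000
  Less exemption ¥27,000 → base ¥325,000
  ¥325,000 × 12% = ¥39,000

¥39,000 ≤ ¥44,545, so no add-on is due.

¥0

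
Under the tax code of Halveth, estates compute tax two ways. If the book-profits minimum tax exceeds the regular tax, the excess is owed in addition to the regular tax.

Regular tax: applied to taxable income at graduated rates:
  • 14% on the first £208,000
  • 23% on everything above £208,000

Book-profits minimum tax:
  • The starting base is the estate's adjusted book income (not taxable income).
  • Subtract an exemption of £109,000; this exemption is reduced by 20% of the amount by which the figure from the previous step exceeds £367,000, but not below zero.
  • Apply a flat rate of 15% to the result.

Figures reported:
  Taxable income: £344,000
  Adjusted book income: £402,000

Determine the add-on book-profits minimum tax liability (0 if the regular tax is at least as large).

£0

Book-profits minimum tax:
  Base (adjusted book income): £402,000
  Exemption: £109,000 − 20% × (£402,000 − £367,000) = £109,000 − £7,000 = £102,000
  Base: £402,000 − £102,000 = £300,000
  £300,000 × 15% = £45,000

Regular tax:
  £208,000 × 14% = £29,120
  £136,000 × 23% = £31,280
  → £60,400

£45,000 ≤ £60,400, so no add-on is due.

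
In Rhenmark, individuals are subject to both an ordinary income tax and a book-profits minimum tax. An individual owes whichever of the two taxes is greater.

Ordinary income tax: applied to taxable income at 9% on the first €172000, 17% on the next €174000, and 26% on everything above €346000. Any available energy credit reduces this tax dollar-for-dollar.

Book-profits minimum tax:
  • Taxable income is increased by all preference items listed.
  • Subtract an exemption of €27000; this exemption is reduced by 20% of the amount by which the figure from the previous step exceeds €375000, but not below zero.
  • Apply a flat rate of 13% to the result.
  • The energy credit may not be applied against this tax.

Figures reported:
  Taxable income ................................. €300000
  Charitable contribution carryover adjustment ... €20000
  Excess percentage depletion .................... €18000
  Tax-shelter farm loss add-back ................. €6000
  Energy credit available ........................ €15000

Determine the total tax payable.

€41210

Book-profits minimum tax:
  Adjusted income: €300000 + €20000 + €18000 + €6000 = €344000
  Exemption: €344000 ≤ €375000, so full €27000 applies
  Base: €344000 − €27000 = €317000
  €317000 × 13% = €41210

Ordinary income tax:
  €172000 × 9% = €15480
  €128000 × 17% = €21760
  → €37240
  Less energy credit €15000 → €22240

€41210 > €22240, so the book-profits minimum tax is the binding amount.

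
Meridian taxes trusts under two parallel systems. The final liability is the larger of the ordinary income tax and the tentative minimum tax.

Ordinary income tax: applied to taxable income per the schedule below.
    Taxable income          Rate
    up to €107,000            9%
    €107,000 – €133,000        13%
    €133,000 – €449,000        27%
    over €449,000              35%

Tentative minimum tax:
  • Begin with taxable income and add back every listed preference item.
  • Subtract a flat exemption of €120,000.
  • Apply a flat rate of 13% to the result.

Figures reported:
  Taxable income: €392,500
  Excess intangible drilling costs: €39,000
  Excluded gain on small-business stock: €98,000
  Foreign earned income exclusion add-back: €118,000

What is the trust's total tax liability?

Tentative minimum tax:
  Adjusted income: €392,500 + €39,000 + €98,000 + €118,000 = €647,500
  Less exemption €120,000 → base €527,500
  €527,500 × 13% = €68,575

Ordinary income tax:
  €107,000 × 9% = €9,630
  €26,000 × 13% = €3,380
  €259,500 × 27% = €70,065
  → €83,075

€83,075 > €68,575, so the ordinary income tax governs.

€83,075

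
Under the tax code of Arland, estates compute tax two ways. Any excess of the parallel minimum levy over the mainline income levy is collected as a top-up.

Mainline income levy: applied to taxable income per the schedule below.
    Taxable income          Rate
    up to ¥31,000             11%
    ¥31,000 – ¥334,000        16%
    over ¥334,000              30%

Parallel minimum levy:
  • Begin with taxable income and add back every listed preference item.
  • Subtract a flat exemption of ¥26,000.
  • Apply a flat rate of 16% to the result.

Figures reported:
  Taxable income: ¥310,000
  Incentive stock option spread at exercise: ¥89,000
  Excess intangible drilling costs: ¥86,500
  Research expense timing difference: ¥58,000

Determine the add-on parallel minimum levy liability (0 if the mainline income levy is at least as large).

¥34,750

Mainline income levy:
  ¥31,000 × 11% = ¥3,410
  ¥279,000 × 16% = ¥44,640
  → ¥48,050

Parallel minimum levy:
  Adjusted income: ¥310,000 + ¥89,000 + ¥86,500 + ¥58,000 = ¥543,500
  Less exemption ¥26,000 → base ¥517,500
  ¥517,500 × 16% = ¥82,800

Excess of parallel minimum levy over mainline income levy: ¥82,800 − ¥48,050 = ¥34,750.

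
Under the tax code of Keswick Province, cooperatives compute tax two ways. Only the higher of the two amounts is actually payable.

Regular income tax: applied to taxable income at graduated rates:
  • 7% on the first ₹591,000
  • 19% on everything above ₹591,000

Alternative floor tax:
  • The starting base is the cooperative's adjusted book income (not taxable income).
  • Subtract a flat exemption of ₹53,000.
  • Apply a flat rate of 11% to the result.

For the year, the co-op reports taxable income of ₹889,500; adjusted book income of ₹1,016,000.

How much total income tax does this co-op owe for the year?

Regular income tax:
  ₹591,000 × 7% = ₹41,370
  ₹298,500 × 19% = ₹56,715
  → ₹98,085

Alternative floor tax:
  Base (adjusted book income): ₹1,016,000
  Less exemption ₹53,000 → base ₹963,000
  ₹963,000 × 11% = ₹105,930

₹105,930 > ₹98,085, so the alternative floor tax is the binding amount.

₹105,930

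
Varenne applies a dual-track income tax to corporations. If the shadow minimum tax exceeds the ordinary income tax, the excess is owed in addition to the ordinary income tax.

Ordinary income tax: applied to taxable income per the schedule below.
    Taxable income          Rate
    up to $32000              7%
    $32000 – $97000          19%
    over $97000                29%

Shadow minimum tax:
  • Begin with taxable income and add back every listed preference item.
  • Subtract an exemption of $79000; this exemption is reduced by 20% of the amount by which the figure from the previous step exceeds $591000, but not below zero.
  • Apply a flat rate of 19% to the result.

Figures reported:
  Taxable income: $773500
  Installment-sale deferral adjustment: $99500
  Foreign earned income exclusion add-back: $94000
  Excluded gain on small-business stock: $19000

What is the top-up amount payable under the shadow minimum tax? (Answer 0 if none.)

Ordinary income tax:
  $32000 × 7% = $2240
  $65000 × 19% = $12350
  $676500 × 29% = $196185
  → $210775

Shadow minimum tax:
  Adjusted income: $773500 + $99500 + $94000 + $19000 = $986000
  Exemption: 20% × ($986000 − $591000) = $79000 ≥ $79000, so the exemption is fully phased out
  Base: $986000 − $0 = $986000
  $986000 × 19% = $187340

$187340 ≤ $210775, so no add-on is due.

$0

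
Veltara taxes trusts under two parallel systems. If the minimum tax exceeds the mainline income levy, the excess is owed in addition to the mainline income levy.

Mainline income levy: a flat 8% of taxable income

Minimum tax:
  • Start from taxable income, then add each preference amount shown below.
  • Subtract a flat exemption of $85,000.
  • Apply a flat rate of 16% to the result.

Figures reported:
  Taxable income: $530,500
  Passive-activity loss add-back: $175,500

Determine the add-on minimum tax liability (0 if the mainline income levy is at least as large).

$56,920

Mainline income levy:
  $530,500 × 8% = $42,440

Minimum tax:
  Adjusted income: $530,500 + $175,500 = $706,000
  Less exemption $85,000 → base $621,000
  $621,000 × 16% = $99,360

Excess of minimum tax over mainline income levy: $99,360 − $42,440 = $56,920.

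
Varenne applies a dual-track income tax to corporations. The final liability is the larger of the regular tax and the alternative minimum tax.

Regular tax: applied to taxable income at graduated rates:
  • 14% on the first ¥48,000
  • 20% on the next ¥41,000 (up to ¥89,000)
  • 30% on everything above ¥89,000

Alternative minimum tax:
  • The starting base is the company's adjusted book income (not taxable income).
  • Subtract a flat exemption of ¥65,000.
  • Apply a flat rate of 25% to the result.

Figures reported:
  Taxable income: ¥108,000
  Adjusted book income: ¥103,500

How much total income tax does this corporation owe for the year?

Regular tax:
  ¥48,000 × 14% = ¥6,720
  ¥41,000 × 20% = ¥8,200
  ¥19,000 × 30% = ¥5,700
  → ¥20,620

Alternative minimum tax:
  Base (adjusted book income): ¥103,500
  Less exemption ¥65,000 → base ¥38,500
  ¥38,500 × 25% = ¥9,625

¥20,620 > ¥9,625, so the regular tax governs.

¥20,620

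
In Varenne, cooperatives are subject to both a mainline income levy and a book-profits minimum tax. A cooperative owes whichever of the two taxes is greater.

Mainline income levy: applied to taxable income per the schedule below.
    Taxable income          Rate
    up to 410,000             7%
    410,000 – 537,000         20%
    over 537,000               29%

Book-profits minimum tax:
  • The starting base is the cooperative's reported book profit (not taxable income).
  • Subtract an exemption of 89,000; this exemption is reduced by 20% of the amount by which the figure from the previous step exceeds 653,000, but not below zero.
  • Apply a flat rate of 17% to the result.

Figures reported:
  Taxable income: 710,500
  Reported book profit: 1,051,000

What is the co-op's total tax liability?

Mainline income levy:
  410,000 × 7% = 28,700
  127,000 × 20% = 25,400
  173,500 × 29% = 50,315
  → 104,415

Book-profits minimum tax:
  Base (reported book profit): 1,051,000
  Exemption: 89,000 − 20% × (1,051,000 − 653,000) = 89,000 − 79,600 = 9,400
  Base: 1,051,000 − 9,400 = 1,041,600
  1,041,600 × 17% = 177,072

177,072 > 104,415, so the book-profits minimum tax is the binding amount.

177,072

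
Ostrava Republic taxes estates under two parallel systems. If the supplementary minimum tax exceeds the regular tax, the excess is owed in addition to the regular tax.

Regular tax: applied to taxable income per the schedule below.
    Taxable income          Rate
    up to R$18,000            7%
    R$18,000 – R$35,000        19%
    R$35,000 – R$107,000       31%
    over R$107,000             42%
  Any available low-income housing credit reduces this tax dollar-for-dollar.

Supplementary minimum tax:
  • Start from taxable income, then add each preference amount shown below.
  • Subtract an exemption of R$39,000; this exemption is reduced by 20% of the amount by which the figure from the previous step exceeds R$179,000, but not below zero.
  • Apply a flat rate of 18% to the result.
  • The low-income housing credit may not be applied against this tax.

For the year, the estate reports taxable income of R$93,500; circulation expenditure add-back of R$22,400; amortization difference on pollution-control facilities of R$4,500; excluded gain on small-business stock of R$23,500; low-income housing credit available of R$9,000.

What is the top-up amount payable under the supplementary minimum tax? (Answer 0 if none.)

Supplementary minimum tax:
  Adjusted income: R$93,500 + R$22,400 + R$4,500 + R$23,500 = R$143,900
  Exemption: R$143,900 ≤ R$179,000, so full R$39,000 applies
  Base: R$143,900 − R$39,000 = R$104,900
  R$104,900 × 18% = R$18,882

Regular tax:
  R$18,000 × 7% = R$1,260
  R$17,000 × 19% = R$3,230
  R$58,500 × 31% = R$18,135
  → R$22,625
  Less low-income housing credit R$9,000 → R$13,625

Excess of supplementary minimum tax over regular tax: R$18,882 − R$13,625 = R$5,257.

R$5,257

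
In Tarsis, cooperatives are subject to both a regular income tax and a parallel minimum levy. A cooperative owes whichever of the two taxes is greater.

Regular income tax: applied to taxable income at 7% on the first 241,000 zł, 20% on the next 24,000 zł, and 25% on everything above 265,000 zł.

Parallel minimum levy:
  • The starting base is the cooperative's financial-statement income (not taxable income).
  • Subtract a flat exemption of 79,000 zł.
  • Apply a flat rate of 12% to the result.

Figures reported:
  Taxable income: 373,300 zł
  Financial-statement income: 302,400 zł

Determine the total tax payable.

Parallel minimum levy:
  Base (financial-statement income): 302,400 zł
  Less exemption 79,000 zł → base 223,400 zł
  223,400 zł × 12% = 26,808 zł

Regular income tax:
  241,000 zł × 7% = 16,870 zł
  24,000 zł × 20% = 4,800 zł
  108,300 zł × 25% = 27,075 zł
  → 48,745 zł

48,745 zł > 26,808 zł, so the regular income tax governs.

48,745 zł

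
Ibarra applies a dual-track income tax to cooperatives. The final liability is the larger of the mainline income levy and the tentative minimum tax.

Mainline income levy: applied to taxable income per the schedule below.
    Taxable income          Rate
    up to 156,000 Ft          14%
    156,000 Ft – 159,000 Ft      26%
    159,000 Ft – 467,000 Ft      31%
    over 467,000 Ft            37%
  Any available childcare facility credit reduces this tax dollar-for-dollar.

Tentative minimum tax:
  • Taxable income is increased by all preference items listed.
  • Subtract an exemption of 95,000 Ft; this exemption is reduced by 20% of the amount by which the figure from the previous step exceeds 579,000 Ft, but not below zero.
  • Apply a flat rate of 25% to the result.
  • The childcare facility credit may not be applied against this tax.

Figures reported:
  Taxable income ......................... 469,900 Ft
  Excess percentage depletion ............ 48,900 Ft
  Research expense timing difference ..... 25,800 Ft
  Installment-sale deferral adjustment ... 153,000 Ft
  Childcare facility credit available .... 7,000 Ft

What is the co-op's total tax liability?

Tentative minimum tax:
  Adjusted income: 469,900 Ft + 48,900 Ft + 25,800 Ft + 153,000 Ft = 697,600 Ft
  Exemption: 95,000 Ft − 20% × (697,600 Ft − 579,000 Ft) = 95,000 Ft − 23,720 Ft = 71,280 Ft
  Base: 697,600 Ft − 71,280 Ft = 626,320 Ft
  626,320 Ft × 25% = 156,580 Ft

Mainline income levy:
  156,000 Ft × 14% = 21,840 Ft
  3,000 Ft × 26% = 780 Ft
  308,000 Ft × 31% = 95,480 Ft
  2,900 Ft × 37% = 1,073 Ft
  → 119,173 Ft
  Less childcare facility credit 7,000 Ft → 112,173 Ft

156,580 Ft > 112,173 Ft, so the tentative minimum tax is the binding amount.

156,580 Ft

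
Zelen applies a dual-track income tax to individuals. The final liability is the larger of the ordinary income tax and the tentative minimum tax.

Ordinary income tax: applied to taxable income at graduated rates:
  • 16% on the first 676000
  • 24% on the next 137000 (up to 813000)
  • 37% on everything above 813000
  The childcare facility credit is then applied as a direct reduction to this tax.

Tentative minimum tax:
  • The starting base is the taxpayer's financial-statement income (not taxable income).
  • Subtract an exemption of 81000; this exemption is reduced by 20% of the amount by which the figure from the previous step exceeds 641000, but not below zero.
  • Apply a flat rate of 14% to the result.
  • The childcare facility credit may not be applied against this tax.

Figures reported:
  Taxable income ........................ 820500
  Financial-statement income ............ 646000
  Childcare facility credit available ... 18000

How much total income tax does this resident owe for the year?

Tentative minimum tax:
  Base (financial-statement income): 646000
  Exemption: 81000 − 20% × (646000 − 641000) = 81000 − 1000 = 80000
  Base: 646000 − 80000 = 566000
  566000 × 14% = 79240

Ordinary income tax:
  676000 × 16% = 108160
  137000 × 24% = 32880
  7500 × 37% = 2775
  → 143815
  Less childcare facility credit 18000 → 125815

125815 > 79240, so the ordinary income tax governs.

125815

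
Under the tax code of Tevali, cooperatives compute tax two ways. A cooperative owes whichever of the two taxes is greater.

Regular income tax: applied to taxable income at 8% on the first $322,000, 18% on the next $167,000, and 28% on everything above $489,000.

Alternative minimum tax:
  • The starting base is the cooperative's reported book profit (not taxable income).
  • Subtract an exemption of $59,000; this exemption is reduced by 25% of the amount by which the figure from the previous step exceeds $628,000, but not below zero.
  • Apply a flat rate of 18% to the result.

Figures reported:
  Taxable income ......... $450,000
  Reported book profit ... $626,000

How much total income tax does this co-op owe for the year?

$102,060

Regular income tax:
  $322,000 × 8% = $25,760
  $128,000 × 18% = $23,040
  → $48,800

Alternative minimum tax:
  Base (reported book profit): $626,000
  Exemption: $626,000 ≤ $628,000, so full $59,000 applies
  Base: $626,000 − $59,000 = $567,000
  $567,000 × 18% = $102,060

$102,060 > $48,800, so the alternative minimum tax is the binding amount.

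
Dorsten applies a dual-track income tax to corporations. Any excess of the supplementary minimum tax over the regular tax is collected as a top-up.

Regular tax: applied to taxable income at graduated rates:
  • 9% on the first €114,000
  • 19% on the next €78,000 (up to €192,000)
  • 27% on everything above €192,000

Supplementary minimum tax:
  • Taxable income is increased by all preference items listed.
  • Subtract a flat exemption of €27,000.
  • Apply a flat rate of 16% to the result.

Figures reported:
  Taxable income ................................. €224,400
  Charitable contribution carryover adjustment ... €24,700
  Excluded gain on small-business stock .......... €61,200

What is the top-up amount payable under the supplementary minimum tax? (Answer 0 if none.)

€11,500

Supplementary minimum tax:
  Adjusted income: €224,400 + €24,700 + €61,200 = €310,300
  Less exemption €27,000 → base €283,300
  €283,300 × 16% = €45,328

Regular tax:
  €114,000 × 9% = €10,260
  €78,000 × 19% = €14,820
  €32,400 × 27% = €8,748
  → €33,828

Excess of supplementary minimum tax over regular tax: €45,328 − €33,828 = €11,500.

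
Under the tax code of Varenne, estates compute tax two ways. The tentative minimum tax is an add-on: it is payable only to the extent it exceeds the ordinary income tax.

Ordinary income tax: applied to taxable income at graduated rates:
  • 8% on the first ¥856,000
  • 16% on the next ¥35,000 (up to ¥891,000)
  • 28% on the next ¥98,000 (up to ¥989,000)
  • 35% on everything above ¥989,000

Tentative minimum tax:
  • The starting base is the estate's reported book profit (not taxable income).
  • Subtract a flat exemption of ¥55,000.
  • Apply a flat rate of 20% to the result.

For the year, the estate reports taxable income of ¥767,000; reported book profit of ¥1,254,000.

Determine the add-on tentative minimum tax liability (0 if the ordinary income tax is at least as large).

Tentative minimum tax:
  Base (reported book profit): ¥1,254,000
  Less exemption ¥55,000 → base ¥1,199,000
  ¥1,199,000 × 20% = ¥239,800

Ordinary income tax:
  ¥767,000 × 8% = ¥61,360

Excess of tentative minimum tax over ordinary income tax: ¥239,800 − ¥61,360 = ¥178,440.

¥178,440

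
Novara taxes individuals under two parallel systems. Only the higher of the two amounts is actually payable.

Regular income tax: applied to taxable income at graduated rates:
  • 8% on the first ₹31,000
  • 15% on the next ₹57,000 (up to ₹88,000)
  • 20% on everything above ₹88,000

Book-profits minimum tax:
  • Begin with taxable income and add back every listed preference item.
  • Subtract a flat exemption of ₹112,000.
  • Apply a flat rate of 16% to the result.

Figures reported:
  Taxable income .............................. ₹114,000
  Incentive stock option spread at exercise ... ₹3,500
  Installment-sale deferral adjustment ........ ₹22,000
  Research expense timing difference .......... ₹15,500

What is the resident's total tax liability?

₹16,230

Regular income tax:
  ₹31,000 × 8% = ₹2,480
  ₹57,000 × 15% = ₹8,550
  ₹26,000 × 20% = ₹5,200
  → ₹16,230

Book-profits minimum tax:
  Adjusted income: ₹114,000 + ₹3,500 + ₹22,000 + ₹15,500 = ₹155,000
  Less exemption ₹112,000 → base ₹43,000
  ₹43,000 × 16% = ₹6,880

₹16,230 > ₹6,880, so the regular income tax governs.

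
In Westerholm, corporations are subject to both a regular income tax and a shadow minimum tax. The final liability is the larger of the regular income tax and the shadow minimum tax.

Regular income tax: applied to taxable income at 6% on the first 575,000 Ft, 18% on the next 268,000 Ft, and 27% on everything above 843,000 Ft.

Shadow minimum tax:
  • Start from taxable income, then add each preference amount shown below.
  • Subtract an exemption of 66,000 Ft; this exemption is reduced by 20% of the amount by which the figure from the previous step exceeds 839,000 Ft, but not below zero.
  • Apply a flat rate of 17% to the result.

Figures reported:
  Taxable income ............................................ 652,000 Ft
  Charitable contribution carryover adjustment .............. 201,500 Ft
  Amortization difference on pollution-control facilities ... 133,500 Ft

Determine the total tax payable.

Regular income tax:
  575,000 Ft × 6% = 34,500 Ft
  77,000 Ft × 18% = 13,860 Ft
  → 48,360 Ft

Shadow minimum tax:
  Adjusted income: 652,000 Ft + 201,500 Ft + 133,500 Ft = 987,000 Ft
  Exemption: 66,000 Ft − 20% × (987,000 Ft − 839,000 Ft) = 66,000 Ft − 29,600 Ft = 36,400 Ft
  Base: 987,000 Ft − 36,400 Ft = 950,600 Ft
  950,600 Ft × 17% = 161,602 Ft

161,602 Ft > 48,360 Ft, so the shadow minimum tax is the binding amount.

161,602 Ft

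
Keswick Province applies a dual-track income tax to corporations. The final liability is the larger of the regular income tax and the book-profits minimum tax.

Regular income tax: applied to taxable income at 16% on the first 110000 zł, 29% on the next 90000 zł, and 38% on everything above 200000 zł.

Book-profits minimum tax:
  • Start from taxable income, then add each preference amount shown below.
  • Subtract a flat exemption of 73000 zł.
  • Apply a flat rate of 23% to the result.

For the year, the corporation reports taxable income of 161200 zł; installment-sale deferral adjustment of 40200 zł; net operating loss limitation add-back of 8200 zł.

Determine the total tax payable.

32448 zł

Book-profits minimum tax:
  Adjusted income: 161200 zł + 40200 zł + 8200 zł = 209600 zł
  Less exemption 73000 zł → base 136600 zł
  136600 zł × 23% = 31418 zł

Regular income tax:
  110000 zł × 16% = 17600 zł
  51200 zł × 29% = 14848 zł
  → 32448 zł

32448 zł > 31418 zł, so the regular income tax governs.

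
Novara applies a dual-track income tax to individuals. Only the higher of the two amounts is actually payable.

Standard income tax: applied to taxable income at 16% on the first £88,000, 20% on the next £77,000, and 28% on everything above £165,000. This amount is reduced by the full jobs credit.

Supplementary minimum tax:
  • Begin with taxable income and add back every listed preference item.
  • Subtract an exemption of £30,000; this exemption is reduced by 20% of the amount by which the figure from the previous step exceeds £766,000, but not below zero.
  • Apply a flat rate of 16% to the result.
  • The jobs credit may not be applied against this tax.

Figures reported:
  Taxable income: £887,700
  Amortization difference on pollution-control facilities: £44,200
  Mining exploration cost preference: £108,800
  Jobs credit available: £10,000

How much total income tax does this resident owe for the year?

£221,836

Standard income tax:
  £88,000 × 16% = £14,080
  £77,000 × 20% = £15,400
  £722,700 × 28% = £202,356
  → £231,836
  Less jobs credit £10,000 → £221,836

Supplementary minimum tax:
  Adjusted income: £887,700 + £44,200 + £108,800 = £1,040,700
  Exemption: 20% × (£1,040,700 − £766,000) = £54,940 ≥ £30,000, so the exemption is fully phased out
  Base: £1,040,700 − £0 = £1,040,700
  £1,040,700 × 16% = £166,512

£221,836 > £166,512, so the standard income tax governs.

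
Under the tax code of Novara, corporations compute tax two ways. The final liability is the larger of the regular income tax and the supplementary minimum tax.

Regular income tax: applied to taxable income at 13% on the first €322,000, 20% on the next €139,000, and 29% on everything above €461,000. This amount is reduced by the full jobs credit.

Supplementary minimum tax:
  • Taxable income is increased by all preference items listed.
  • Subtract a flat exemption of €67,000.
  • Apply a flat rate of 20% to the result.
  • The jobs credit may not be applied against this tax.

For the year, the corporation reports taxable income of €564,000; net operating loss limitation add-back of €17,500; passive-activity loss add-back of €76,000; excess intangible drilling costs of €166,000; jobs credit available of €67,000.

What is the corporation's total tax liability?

Regular income tax:
  €322,000 × 13% = €41,860
  €139,000 × 20% = €27,800
  €103,000 × 29% = €29,870
  → €99,530
  Less jobs credit €67,000 → €32,530

Supplementary minimum tax:
  Adjusted income: €564,000 + €17,500 + €76,000 + €166,000 = €823,500
  Less exemption €67,000 → base €756,500
  €756,500 × 20% = €151,300

€151,300 > €32,530, so the supplementary minimum tax is the binding amount.

€151,300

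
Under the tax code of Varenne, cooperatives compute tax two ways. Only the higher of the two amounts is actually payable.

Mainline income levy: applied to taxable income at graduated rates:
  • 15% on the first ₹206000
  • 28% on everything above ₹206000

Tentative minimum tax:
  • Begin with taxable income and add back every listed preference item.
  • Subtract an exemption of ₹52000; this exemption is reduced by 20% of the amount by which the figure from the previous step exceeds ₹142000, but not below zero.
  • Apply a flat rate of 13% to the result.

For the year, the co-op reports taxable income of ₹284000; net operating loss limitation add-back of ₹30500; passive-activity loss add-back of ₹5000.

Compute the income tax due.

Tentative minimum tax:
  Adjusted income: ₹284000 + ₹30500 + ₹5000 = ₹319500
  Exemption: ₹52000 − 20% × (₹319500 − ₹142000) = ₹52000 − ₹35500 = ₹16500
  Base: ₹319500 − ₹16500 = ₹303000
  ₹303000 × 13% = ₹39390

Mainline income levy:
  ₹206000 × 15% = ₹30900
  ₹78000 × 28% = ₹21840
  → ₹52740

₹52740 > ₹39390, so the mainline income levy governs.

₹52740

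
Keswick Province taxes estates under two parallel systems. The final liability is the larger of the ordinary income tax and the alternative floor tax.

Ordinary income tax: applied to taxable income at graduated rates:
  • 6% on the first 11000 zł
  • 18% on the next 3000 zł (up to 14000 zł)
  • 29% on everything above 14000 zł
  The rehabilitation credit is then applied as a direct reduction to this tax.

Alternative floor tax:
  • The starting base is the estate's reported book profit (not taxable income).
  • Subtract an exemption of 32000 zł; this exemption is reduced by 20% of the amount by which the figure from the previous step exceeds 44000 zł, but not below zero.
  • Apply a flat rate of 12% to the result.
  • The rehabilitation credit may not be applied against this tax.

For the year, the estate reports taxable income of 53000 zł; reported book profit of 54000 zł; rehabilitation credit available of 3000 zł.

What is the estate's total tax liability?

Ordinary income tax:
  11000 zł × 6% = 660 zł
  3000 zł × 18% = 540 zł
  39000 zł × 29% = 11310 zł
  → 12510 zł
  Less rehabilitation credit 3000 zł → 9510 zł

Alternative floor tax:
  Base (reported book profit): 54000 zł
  Exemption: 32000 zł − 20% × (54000 zł − 44000 zł) = 32000 zł − 2000 zł = 30000 zł
  Base: 54000 zł − 30000 zł = 24000 zł
  24000 zł × 12% = 2880 zł

9510 zł > 2880 zł, so the ordinary income tax governs.

9510 zł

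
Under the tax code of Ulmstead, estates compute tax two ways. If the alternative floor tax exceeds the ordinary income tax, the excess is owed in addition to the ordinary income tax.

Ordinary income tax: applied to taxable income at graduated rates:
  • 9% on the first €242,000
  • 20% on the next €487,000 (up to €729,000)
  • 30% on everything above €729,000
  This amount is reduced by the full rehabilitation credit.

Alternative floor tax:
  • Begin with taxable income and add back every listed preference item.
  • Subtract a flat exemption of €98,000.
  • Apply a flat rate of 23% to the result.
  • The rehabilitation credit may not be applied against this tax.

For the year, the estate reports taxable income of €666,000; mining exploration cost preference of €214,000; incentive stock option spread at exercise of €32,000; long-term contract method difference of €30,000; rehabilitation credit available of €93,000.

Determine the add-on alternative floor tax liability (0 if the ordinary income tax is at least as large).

Ordinary income tax:
  €242,000 × 9% = €21,780
  €424,000 × 20% = €84,800
  → €106,580
  Less rehabilitation credit €93,000 → €13,580

Alternative floor tax:
  Adjusted income: €666,000 + €214,000 + €32,000 + €30,000 = €942,000
  Less exemption €98,000 → base €844,000
  €844,000 × 23% = €194,120

Excess of alternative floor tax over ordinary income tax: €194,120 − €13,580 = €180,540.

€180,540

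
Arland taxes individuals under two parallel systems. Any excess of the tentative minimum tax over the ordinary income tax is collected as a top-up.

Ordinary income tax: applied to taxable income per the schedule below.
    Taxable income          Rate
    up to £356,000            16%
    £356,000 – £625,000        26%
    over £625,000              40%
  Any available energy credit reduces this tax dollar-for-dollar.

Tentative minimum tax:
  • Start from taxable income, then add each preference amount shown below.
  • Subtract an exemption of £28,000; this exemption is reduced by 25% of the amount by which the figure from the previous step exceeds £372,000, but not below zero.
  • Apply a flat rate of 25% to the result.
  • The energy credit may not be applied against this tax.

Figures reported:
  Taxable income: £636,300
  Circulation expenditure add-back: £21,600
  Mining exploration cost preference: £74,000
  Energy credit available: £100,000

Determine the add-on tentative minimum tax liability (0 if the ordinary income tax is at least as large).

£151,555

Tentative minimum tax:
  Adjusted income: £636,300 + £21,600 + £74,000 = £731,900
  Exemption: 25% × (£731,900 − £372,000) = £89,975 ≥ £28,000, so the exemption is fully phased out
  Base: £731,900 − £0 = £731,900
  £731,900 × 25% = £182,975

Ordinary income tax:
  £356,000 × 16% = £56,960
  £269,000 × 26% = £69,940
  £11,300 × 40% = £4,520
  → £131,420
  Less energy credit £100,000 → £31,420

Excess of tentative minimum tax over ordinary income tax: £182,975 − £31,420 = £151,555.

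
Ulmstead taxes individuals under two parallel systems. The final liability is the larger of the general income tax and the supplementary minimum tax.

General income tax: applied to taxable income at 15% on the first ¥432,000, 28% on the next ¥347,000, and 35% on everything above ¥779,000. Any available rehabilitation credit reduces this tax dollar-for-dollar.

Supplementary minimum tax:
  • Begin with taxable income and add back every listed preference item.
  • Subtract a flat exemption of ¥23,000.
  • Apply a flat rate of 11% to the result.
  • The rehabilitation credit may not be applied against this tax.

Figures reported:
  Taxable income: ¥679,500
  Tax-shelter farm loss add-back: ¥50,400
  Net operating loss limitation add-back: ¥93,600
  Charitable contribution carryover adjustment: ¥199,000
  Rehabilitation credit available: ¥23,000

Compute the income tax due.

¥111,100

Supplementary minimum tax:
  Adjusted income: ¥679,500 + ¥50,400 + ¥93,600 + ¥199,000 = ¥1,022,500
  Less exemption ¥23,000 → base ¥999,500
  ¥999,500 × 11% = ¥109,945

General income tax:
  ¥432,000 × 15% = ¥64,800
  ¥247,500 × 28% = ¥69,300
  → ¥134,100
  Less rehabilitation credit ¥23,000 → ¥111,100

¥111,100 > ¥109,945, so the general income tax governs.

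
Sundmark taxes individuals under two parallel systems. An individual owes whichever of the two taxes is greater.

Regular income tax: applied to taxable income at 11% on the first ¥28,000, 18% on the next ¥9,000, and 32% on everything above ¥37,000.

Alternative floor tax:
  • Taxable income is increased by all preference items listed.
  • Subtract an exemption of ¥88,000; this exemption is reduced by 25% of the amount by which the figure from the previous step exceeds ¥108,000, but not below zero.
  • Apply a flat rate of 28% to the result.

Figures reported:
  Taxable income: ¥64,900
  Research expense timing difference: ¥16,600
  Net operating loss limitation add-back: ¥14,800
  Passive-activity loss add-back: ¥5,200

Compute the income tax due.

Regular income tax:
  ¥28,000 × 11% = ¥3,080
  ¥9,000 × 18% = ¥1,620
  ¥27,900 × 32% = ¥8,928
  → ¥13,628

Alternative floor tax:
  Adjusted income: ¥64,900 + ¥16,600 + ¥14,800 + ¥5,200 = ¥101,500
  Exemption: ¥101,500 ≤ ¥108,000, so full ¥88,000 applies
  Base: ¥101,500 − ¥88,000 = ¥13,500
  ¥13,500 × 28% = ¥3,780

¥13,628 > ¥3,780, so the regular income tax governs.

¥13,628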